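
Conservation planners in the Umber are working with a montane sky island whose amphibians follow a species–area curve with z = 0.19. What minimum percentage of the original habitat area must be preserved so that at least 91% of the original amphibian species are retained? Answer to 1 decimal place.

Need (A_new/A_old)^0.19 = 0.91, so A_new/A_old = 0.91^(1/0.19) = 0.91^5.263
ln(A_new/A_old) = ln 0.91 / 0.19 = -0.0943 / 0.19 = -0.4964
A_new/A_old = e^-0.4964 ≈ 0.6087

60.9%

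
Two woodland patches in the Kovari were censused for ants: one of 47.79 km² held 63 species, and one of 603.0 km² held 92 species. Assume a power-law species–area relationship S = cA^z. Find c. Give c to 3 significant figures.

z = ln(S₂/S₁) / ln(A₂/A₁) = ln(92/63) / ln(603/47.79) = 0.3787 / 2.5351 = 0.1494
c = S₁ / A₁^z = 63 / 47.79^0.1494 = 63 / 1.782 = 35.36

35.4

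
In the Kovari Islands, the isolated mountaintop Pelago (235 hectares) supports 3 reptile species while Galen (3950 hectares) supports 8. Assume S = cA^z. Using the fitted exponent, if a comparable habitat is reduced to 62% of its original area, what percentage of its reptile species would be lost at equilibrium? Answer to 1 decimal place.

z = ln(8/3) / ln(3950/235) = 0.9808 / 2.8219 = 0.3476
S_new/S_old = (A_new/A_old)^z = 0.62^0.3476 = exp(0.3476 × -0.4780) = 0.8469
Fraction lost = 1 − 0.8469 = 0.1531

15.3%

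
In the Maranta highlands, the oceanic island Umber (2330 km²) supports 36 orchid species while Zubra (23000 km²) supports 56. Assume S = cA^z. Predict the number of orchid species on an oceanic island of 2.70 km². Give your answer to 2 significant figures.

z = ln(56/36) / ln(23000/2330) = 0.4418 / 2.2896 = 0.1930
c = 36 / 2330^0.1930 = 36 / 4.465 = 8.063
S₃ = 8.063 × 2.7^0.1930 = 8.063 × 1.211 ≈ 9.767

9.8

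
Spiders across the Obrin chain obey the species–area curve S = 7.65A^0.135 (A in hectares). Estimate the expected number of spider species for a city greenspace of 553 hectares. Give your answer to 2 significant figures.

S = 7.65 × 553^0.135
ln S = ln 7.65 + 0.135 × ln 553 = 2.0347 + 0.135 × 6.3154 = 2.8873
S = e^2.8873 ≈ 17.94

18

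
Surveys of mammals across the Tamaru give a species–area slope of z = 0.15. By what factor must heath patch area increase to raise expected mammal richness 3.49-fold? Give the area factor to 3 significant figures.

(A₂/A₁)^0.15 = 3.49, so A₂/A₁ = 3.49^(1/0.15) = 3.49^6.667
ln(A₂/A₁) = ln 3.49 / 0.15 = 1.2499 / 0.15 = 8.3327
A₂/A₁ = e^8.3327 ≈ 4158

4160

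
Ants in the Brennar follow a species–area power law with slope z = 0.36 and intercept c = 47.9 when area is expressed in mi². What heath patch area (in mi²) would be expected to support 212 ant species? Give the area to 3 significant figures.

62.3 mi²

212 = 47.9 × A^0.36  ⇒  A^0.36 = 212/47.9 = 4.426
ln A = ln(4.426) / 0.36 = 1.4875 / 0.36 = 4.1319
A = e^4.1319 ≈ 62.29 mi²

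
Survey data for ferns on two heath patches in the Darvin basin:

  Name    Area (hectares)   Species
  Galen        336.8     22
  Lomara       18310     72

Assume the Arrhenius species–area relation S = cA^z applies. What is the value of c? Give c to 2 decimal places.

z = ln(S₂/S₁) / ln(A₂/A₁) = ln(72/22) / ln(18310/336.8) = 1.1856 / 3.9957 = 0.2967
c = S₁ / A₁^z = 22 / 336.8^0.2967 = 22 / 5.623 = 3.913

3.91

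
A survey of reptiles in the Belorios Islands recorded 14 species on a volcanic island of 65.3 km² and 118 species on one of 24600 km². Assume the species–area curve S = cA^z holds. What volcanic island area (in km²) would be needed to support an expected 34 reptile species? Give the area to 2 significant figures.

z = ln(118/14) / ln(24600/65.3) = 2.1316 / 5.9315 = 0.3594
c = 14 / 65.3^0.3594 = 14 / 4.49 = 3.118
A = (34/3.118)^(1/0.3594) ⇒ ln A = ln(10.9)/0.3594 = 6.6480
A = e^6.6480 ≈ 771.3 km²

770 km²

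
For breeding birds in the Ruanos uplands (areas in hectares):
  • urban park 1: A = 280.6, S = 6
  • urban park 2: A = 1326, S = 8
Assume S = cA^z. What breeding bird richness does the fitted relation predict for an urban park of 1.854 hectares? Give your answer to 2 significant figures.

2.4

z = ln(8/6) / ln(1326/280.6) = 0.2877 / 1.5530 = 0.1852
c = 6 / 280.6^0.1852 = 6 / 2.841 = 2.112
S₃ = 2.112 × 1.854^0.1852 = 2.112 × 1.121 ≈ 2.368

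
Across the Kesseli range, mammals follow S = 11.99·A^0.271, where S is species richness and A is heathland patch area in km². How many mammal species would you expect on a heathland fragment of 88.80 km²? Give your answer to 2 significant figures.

S = 11.99 × 88.8^0.271
ln S = ln 11.99 + 0.271 × ln 88.8 = 2.4841 + 0.271 × 4.4864 = 3.6999
S = e^3.6999 ≈ 40.44

40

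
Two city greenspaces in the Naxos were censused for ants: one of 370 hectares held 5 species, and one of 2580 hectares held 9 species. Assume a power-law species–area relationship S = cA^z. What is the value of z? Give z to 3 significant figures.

0.303

Taking logs: ln S = ln c + z ln A, so z = (ln S₂ − ln S₁)/(ln A₂ − ln A₁).
z = ln(9/5) / ln(2580/370) = ln(1.8) / ln(6.973) = 0.5878 / 1.9420 = 0.3027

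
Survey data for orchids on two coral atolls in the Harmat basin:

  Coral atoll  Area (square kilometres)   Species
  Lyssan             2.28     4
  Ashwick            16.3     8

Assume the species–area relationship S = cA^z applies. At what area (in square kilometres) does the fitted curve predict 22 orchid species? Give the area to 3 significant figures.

288 square kilometres

z = ln(8/4) / ln(16.3/2.28) = 0.6931 / 1.9670 = 0.3524
c = 4 / 2.28^0.3524 = 4 / 1.337 = 2.992
A = (22/2.992)^(1/0.3524) ⇒ ln A = ln(7.354)/0.3524 = 5.6619
A = e^5.6619 ≈ 287.7 square kilometres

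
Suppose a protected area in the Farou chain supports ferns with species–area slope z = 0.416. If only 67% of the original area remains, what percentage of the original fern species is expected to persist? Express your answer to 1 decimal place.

84.7%

S_new/S_old = (A_new/A_old)^z = 0.67^0.416
= exp(0.416 × ln 0.67) = exp(0.416 × -0.4005) = exp(-0.1666) ≈ 0.8465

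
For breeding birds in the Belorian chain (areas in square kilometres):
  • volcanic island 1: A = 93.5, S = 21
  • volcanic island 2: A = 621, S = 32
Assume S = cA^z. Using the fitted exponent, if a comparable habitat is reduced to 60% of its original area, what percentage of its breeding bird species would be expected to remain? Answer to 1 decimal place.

89.3%

z = ln(32/21) / ln(621/93.5) = 0.4212 / 1.8934 = 0.2225
S_new/S_old = (A_new/A_old)^z = 0.6^0.2225 = exp(0.2225 × -0.5108) = 0.8926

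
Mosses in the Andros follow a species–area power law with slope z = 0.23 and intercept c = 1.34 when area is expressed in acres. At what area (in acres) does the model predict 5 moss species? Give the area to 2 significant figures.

5 = 1.34 × A^0.23  ⇒  A^0.23 = 5/1.34 = 3.731
ln A = ln(3.731) / 0.23 = 1.3168 / 0.23 = 5.7251
A = e^5.7251 ≈ 306.5 acres

310 acres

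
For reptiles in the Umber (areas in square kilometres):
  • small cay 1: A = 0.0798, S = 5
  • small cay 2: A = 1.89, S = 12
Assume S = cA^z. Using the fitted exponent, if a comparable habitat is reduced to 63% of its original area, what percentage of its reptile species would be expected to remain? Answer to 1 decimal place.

88.0%

z = ln(12/5) / ln(1.89/0.0798) = 0.8755 / 3.1648 = 0.2766
S_new/S_old = (A_new/A_old)^z = 0.63^0.2766 = exp(0.2766 × -0.4620) = 0.88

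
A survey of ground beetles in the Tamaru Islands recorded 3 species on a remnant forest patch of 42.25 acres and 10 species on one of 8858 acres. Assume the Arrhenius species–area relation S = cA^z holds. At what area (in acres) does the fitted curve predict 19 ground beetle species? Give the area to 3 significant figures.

z = ln(10/3) / ln(8858/42.25) = 1.2040 / 5.3455 = 0.2252
c = 3 / 42.25^0.2252 = 3 / 2.324 = 1.291
A = (19/1.291)^(1/0.2252) ⇒ ln A = ln(14.72)/0.2252 = 11.9388
A = e^11.9388 ≈ 153096 acres

153000 acres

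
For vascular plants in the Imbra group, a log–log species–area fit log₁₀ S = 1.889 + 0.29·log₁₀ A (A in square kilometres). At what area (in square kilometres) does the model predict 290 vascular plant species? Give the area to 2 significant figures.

95 square kilometres

290 = 77.45 × A^0.29  ⇒  A^0.29 = 290/77.45 = 3.745
ln A = ln(3.745) / 0.29 = 1.3203 / 0.29 = 4.5528
A = e^4.5528 ≈ 94.89 square kilometres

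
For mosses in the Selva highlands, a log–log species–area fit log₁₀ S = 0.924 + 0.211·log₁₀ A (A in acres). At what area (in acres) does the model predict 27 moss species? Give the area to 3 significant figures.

254 acres

27 = 8.395 × A^0.211  ⇒  A^0.211 = 27/8.395 = 3.216
ln A = ln(3.216) / 0.211 = 1.1682 / 0.211 = 5.5367
A = e^5.5367 ≈ 253.8 acres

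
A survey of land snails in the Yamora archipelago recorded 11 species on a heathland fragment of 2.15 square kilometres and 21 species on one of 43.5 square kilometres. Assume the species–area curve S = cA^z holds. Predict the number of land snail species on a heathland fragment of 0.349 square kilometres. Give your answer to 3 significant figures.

z = ln(21/11) / ln(43.5/2.15) = 0.6466 / 3.0073 = 0.2150
c = 11 / 2.15^0.2150 = 11 / 1.179 = 9.331
S₃ = 9.331 × 0.349^0.2150 = 9.331 × 0.7974 ≈ 7.441

7.44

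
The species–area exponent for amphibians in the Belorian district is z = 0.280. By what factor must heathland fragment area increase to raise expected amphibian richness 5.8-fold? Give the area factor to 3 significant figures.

533

(A₂/A₁)^0.28 = 5.8, so A₂/A₁ = 5.8^(1/0.28) = 5.8^3.571
ln(A₂/A₁) = ln 5.8 / 0.28 = 1.7579 / 0.28 = 6.2781
A₂/A₁ = e^6.2781 ≈ 532.8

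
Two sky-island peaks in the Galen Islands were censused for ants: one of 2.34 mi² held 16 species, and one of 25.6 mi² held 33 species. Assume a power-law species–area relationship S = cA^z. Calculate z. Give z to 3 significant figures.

0.303

Taking logs: ln S = ln c + z ln A, so z = (ln S₂ − ln S₁)/(ln A₂ − ln A₁).
z = ln(33/16) / ln(25.6/2.34) = ln(2.062) / ln(10.94) = 0.7239 / 2.3924 = 0.3026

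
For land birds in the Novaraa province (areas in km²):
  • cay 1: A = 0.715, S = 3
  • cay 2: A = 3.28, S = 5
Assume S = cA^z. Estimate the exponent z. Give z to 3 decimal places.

0.335

Taking logs: ln S = ln c + z ln A, so z = (ln S₂ − ln S₁)/(ln A₂ − ln A₁).
z = ln(5/3) / ln(3.28/0.715) = ln(1.667) / ln(4.587) = 0.5108 / 1.5233 = 0.3353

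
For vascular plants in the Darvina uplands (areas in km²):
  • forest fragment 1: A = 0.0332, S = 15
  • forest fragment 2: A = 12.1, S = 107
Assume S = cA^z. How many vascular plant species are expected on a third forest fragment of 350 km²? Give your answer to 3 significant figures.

z = ln(107/15) / ln(12.1/0.0332) = 1.9648 / 5.8984 = 0.3331
c = 15 / 0.0332^0.3331 = 15 / 0.3217 = 46.63
S₃ = 46.63 × 350^0.3331 = 46.63 × 7.038 ≈ 328.2

328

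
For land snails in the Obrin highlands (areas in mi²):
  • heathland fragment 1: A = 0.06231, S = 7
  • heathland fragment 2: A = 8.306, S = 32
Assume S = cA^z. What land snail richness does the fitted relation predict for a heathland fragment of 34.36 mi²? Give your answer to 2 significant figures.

50

z = ln(32/7) / ln(8.306/0.06231) = 1.5198 / 4.8926 = 0.3106
c = 7 / 0.06231^0.3106 = 7 / 0.4222 = 16.58
S₃ = 16.58 × 34.36^0.3106 = 16.58 × 3 ≈ 49.74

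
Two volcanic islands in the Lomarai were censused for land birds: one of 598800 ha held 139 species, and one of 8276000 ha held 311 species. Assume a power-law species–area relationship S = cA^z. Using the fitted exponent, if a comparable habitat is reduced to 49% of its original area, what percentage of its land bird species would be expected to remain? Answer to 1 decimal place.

z = ln(311/139) / ln(8276000/598800) = 0.8053 / 2.6262 = 0.3066
S_new/S_old = (A_new/A_old)^z = 0.49^0.3066 = exp(0.3066 × -0.7133) = 0.8035

80.4%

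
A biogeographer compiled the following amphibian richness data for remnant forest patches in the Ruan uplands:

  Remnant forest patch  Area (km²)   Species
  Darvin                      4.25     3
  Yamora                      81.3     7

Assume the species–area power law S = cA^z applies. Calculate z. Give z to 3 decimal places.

0.287

Taking logs: ln S = ln c + z ln A, so z = (ln S₂ − ln S₁)/(ln A₂ − ln A₁).
z = ln(7/3) / ln(81.3/4.25) = ln(2.333) / ln(19.13) = 0.8473 / 2.9512 = 0.2871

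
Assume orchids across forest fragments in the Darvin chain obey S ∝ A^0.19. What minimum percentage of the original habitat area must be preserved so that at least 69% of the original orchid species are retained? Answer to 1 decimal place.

14.2%

Need (A_new/A_old)^0.19 = 0.69, so A_new/A_old = 0.69^(1/0.19) = 0.69^5.263
ln(A_new/A_old) = ln 0.69 / 0.19 = -0.3711 / 0.19 = -1.9530
A_new/A_old = e^-1.9530 ≈ 0.1419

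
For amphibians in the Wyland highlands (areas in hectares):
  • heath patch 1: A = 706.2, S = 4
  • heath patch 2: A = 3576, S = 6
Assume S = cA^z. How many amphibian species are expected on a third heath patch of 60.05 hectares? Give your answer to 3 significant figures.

z = ln(6/4) / ln(3576/706.2) = 0.4055 / 1.6221 = 0.2500
c = 4 / 706.2^0.2500 = 4 / 5.154 = 0.7761
S₃ = 0.7761 × 60.05^0.2500 = 0.7761 × 2.783 ≈ 2.16

2.16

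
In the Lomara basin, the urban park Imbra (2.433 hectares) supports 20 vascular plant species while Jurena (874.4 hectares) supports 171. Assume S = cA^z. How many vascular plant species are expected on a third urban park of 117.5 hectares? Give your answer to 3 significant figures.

82.2

z = ln(171/20) / ln(874.4/2.433) = 2.1459 / 5.8844 = 0.3647
c = 20 / 2.433^0.3647 = 20 / 1.383 = 14.46
S₃ = 14.46 × 117.5^0.3647 = 14.46 × 5.687 ≈ 82.25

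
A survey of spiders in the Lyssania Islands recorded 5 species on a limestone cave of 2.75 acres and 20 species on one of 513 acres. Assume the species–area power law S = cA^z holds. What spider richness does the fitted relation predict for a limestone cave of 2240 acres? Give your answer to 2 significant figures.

z = ln(20/5) / ln(513/2.75) = 1.3863 / 5.2287 = 0.2651
c = 5 / 2.75^0.2651 = 5 / 1.308 = 3.824
S₃ = 3.824 × 2240^0.2651 = 3.824 × 7.731 ≈ 29.56

30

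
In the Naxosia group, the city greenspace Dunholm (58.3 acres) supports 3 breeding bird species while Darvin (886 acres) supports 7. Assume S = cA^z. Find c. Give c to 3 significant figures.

z = ln(S₂/S₁) / ln(A₂/A₁) = ln(7/3) / ln(886/58.3) = 0.8473 / 2.7211 = 0.3114
c = S₁ / A₁^z = 3 / 58.3^0.3114 = 3 / 3.546 = 0.8459

0.846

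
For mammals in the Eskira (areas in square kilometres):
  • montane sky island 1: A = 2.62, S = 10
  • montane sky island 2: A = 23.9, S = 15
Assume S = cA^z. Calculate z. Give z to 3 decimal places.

0.183

Taking logs: ln S = ln c + z ln A, so z = (ln S₂ − ln S₁)/(ln A₂ − ln A₁).
z = ln(15/10) / ln(23.9/2.62) = ln(1.5) / ln(9.122) = 0.4055 / 2.2107 = 0.1834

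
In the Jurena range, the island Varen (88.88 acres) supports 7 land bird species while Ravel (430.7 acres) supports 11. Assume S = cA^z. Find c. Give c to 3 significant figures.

1.94

z = ln(S₂/S₁) / ln(A₂/A₁) = ln(11/7) / ln(430.7/88.88) = 0.4520 / 1.5781 = 0.2864
c = S₁ / A₁^z = 7 / 88.88^0.2864 = 7 / 3.615 = 1.936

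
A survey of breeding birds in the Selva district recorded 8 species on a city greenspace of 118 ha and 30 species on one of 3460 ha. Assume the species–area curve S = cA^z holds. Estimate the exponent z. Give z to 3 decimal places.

0.391

Taking logs: ln S = ln c + z ln A, so z = (ln S₂ − ln S₁)/(ln A₂ − ln A₁).
z = ln(30/8) / ln(3460/118) = ln(3.75) / ln(29.32) = 1.3218 / 3.3783 = 0.3912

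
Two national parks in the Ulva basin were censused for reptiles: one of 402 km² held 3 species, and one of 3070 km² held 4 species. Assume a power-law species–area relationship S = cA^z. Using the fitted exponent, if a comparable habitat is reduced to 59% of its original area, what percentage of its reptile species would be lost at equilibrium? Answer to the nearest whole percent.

z = ln(4/3) / ln(3070/402) = 0.2877 / 2.0330 = 0.1415
S_new/S_old = (A_new/A_old)^z = 0.59^0.1415 = exp(0.1415 × -0.5276) = 0.9281
Fraction lost = 1 − 0.9281 = 0.07194

7%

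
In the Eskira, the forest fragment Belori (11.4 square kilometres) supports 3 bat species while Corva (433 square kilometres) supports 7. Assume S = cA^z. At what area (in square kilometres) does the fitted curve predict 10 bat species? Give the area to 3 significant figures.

z = ln(7/3) / ln(433/11.4) = 0.8473 / 3.6371 = 0.2330
c = 3 / 11.4^0.2330 = 3 / 1.763 = 1.702
A = (10/1.702)^(1/0.2330) ⇒ ln A = ln(5.876)/0.2330 = 7.6018
A = e^7.6018 ≈ 2002 square kilometres

2000 square kilometres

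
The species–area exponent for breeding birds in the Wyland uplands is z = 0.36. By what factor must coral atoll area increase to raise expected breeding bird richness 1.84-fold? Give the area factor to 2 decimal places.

5.44

(A₂/A₁)^0.36 = 1.84, so A₂/A₁ = 1.84^(1/0.36) = 1.84^2.778
ln(A₂/A₁) = ln 1.84 / 0.36 = 0.6098 / 0.36 = 1.6938
A₂/A₁ = e^1.6938 ≈ 5.44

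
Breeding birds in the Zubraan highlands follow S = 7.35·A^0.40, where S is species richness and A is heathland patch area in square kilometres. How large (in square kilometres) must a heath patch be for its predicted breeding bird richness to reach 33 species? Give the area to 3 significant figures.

33 = 7.35 × A^0.4  ⇒  A^0.4 = 33/7.35 = 4.49
ln A = ln(4.49) / 0.4 = 1.5018 / 0.4 = 3.7545
A = e^3.7545 ≈ 42.71 square kilometres

42.7 square kilometres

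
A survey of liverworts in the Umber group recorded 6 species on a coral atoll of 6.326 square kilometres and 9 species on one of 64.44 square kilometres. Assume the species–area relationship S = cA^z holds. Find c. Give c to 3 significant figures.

4.35

z = ln(S₂/S₁) / ln(A₂/A₁) = ln(9/6) / ln(64.44/6.326) = 0.4055 / 2.3211 = 0.1747
c = S₁ / A₁^z = 6 / 6.326^0.1747 = 6 / 1.38 = 4.347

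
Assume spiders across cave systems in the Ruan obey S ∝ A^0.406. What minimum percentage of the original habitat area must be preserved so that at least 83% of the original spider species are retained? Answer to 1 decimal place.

63.2%

Need (A_new/A_old)^0.406 = 0.83, so A_new/A_old = 0.83^(1/0.406) = 0.83^2.463
ln(A_new/A_old) = ln 0.83 / 0.406 = -0.1863 / 0.406 = -0.4589
A_new/A_old = e^-0.4589 ≈ 0.632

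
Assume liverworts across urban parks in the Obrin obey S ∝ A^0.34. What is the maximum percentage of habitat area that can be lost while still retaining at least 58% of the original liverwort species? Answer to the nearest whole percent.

Need (A_new/A_old)^0.34 = 0.58, so A_new/A_old = 0.58^(1/0.34) = 0.58^2.941
ln(A_new/A_old) = ln 0.58 / 0.34 = -0.5447 / 0.34 = -1.6021
A_new/A_old = e^-1.6021 ≈ 0.2015
Fraction that can be lost = 1 − 0.2015 = 0.7985

80%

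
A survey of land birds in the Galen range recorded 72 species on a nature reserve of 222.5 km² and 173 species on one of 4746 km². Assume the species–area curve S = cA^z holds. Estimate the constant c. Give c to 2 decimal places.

15.31

z = ln(S₂/S₁) / ln(A₂/A₁) = ln(173/72) / ln(4746/222.5) = 0.8766 / 3.0601 = 0.2865
c = S₁ / A₁^z = 72 / 222.5^0.2865 = 72 / 4.704 = 15.31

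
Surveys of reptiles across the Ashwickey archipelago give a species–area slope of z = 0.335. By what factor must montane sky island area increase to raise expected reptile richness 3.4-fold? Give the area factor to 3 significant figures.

(A₂/A₁)^0.335 = 3.4, so A₂/A₁ = 3.4^(1/0.335) = 3.4^2.985
ln(A₂/A₁) = ln 3.4 / 0.335 = 1.2238 / 0.335 = 3.6531
A₂/A₁ = e^3.6531 ≈ 38.59

38.6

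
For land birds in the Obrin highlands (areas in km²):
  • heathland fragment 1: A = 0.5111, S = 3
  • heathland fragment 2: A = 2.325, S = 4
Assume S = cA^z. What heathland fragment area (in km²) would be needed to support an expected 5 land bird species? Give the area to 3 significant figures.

7.53 km²

z = ln(4/3) / ln(2.325/0.5111) = 0.2877 / 1.5149 = 0.1899
c = 3 / 0.5111^0.1899 = 3 / 0.8803 = 3.408
A = (5/3.408)^(1/0.1899) ⇒ ln A = ln(1.467)/0.1899 = 2.0188
A = e^2.0188 ≈ 7.529 km²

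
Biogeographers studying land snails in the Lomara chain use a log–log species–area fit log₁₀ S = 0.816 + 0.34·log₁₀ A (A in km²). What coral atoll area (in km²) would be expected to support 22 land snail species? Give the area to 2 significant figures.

35 km²

22 = 6.546 × A^0.34  ⇒  A^0.34 = 22/6.546 = 3.361
ln A = ln(3.361) / 0.34 = 1.2121 / 0.34 = 3.5651
A = e^3.5651 ≈ 35.34 km²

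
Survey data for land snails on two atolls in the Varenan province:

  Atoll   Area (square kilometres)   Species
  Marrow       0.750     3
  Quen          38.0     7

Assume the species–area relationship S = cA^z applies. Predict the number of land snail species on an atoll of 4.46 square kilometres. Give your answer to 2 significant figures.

z = ln(7/3) / ln(38/0.75) = 0.8473 / 3.9253 = 0.2159
c = 3 / 0.75^0.2159 = 3 / 0.9398 = 3.192
S₃ = 3.192 × 4.46^0.2159 = 3.192 × 1.381 ≈ 4.408

4.4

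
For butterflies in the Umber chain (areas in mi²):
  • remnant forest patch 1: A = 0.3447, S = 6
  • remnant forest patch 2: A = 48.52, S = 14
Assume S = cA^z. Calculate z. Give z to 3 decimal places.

0.171

Taking logs: ln S = ln c + z ln A, so z = (ln S₂ − ln S₁)/(ln A₂ − ln A₁).
z = ln(14/6) / ln(48.52/0.3447) = ln(2.333) / ln(140.8) = 0.8473 / 4.9471 = 0.1713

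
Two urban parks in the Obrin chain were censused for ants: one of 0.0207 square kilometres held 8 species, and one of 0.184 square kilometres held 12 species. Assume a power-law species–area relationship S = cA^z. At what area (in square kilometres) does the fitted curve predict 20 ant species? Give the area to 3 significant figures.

z = ln(12/8) / ln(0.184/0.0207) = 0.4055 / 2.1848 = 0.1856
c = 8 / 0.0207^0.1856 = 8 / 0.4869 = 16.43
A = (20/16.43)^(1/0.1856) ⇒ ln A = ln(1.217)/0.1856 = 1.0597
A = e^1.0597 ≈ 2.886 square kilometres

2.89 square kilometres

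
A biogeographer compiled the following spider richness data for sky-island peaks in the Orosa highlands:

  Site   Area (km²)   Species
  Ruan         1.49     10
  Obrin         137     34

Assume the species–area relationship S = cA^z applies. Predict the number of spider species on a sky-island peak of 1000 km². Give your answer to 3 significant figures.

58.2

z = ln(34/10) / ln(137/1.49) = 1.2238 / 4.5212 = 0.2707
c = 10 / 1.49^0.2707 = 10 / 1.114 = 8.977
S₃ = 8.977 × 1000^0.2707 = 8.977 × 6.487 ≈ 58.23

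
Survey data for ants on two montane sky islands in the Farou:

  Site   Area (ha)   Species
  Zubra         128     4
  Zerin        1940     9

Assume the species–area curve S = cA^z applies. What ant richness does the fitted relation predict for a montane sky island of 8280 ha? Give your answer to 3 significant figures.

z = ln(9/4) / ln(1940/128) = 0.8109 / 2.7184 = 0.2983
c = 4 / 128^0.2983 = 4 / 4.252 = 0.9407
S₃ = 0.9407 × 8280^0.2983 = 0.9407 × 14.75 ≈ 13.88

13.9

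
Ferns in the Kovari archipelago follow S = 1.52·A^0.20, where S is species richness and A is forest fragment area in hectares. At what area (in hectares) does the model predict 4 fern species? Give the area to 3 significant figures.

126 hectares

4 = 1.52 × A^0.2  ⇒  A^0.2 = 4/1.52 = 2.632
ln A = ln(2.632) / 0.2 = 0.9676 / 0.2 = 4.8379
A = e^4.8379 ≈ 126.2 hectares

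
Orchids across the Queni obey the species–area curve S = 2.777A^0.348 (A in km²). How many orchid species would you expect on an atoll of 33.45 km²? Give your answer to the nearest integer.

9

S = 2.777 × 33.45^0.348 = 2.777 × 3.392 ≈ 9.42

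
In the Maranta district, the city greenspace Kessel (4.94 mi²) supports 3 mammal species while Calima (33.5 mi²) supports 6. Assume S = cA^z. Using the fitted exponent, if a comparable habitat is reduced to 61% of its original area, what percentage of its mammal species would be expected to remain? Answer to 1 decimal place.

83.6%

z = ln(6/3) / ln(33.5/4.94) = 0.6931 / 1.9142 = 0.3621
S_new/S_old = (A_new/A_old)^z = 0.61^0.3621 = exp(0.3621 × -0.4943) = 0.8361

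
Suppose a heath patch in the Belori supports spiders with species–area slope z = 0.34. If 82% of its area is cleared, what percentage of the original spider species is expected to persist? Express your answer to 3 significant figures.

55.8%

S_new/S_old = (A_new/A_old)^z = 0.18^0.34
= exp(0.34 × ln 0.18) = exp(0.34 × -1.7148) = exp(-0.5830) ≈ 0.5582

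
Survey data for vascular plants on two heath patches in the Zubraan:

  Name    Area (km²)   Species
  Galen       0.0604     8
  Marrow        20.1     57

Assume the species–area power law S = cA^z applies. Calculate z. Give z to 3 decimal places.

Taking logs: ln S = ln c + z ln A, so z = (ln S₂ − ln S₁)/(ln A₂ − ln A₁).
z = ln(57/8) / ln(20.1/0.0604) = ln(7.125) / ln(332.8) = 1.9636 / 5.8075 = 0.3381

0.338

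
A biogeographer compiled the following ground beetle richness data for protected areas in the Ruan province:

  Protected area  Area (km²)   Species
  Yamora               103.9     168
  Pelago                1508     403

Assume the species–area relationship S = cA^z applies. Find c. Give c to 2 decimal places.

z = ln(S₂/S₁) / ln(A₂/A₁) = ln(403/168) / ln(1508/103.9) = 0.8750 / 2.6751 = 0.3271
c = S₁ / A₁^z = 168 / 103.9^0.3271 = 168 / 4.567 = 36.79

36.79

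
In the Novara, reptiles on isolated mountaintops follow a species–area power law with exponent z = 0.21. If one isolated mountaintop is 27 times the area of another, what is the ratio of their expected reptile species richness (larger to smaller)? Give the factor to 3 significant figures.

2.00

S₂/S₁ = (A₂/A₁)^z = 27^0.21
ln(S₂/S₁) = 0.21 × ln 27 = 0.21 × 3.2958 = 0.6921
S₂/S₁ = e^0.6921 ≈ 1.998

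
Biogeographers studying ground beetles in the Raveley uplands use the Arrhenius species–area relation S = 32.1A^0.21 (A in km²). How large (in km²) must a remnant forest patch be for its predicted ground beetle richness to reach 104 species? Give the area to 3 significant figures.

104 = 32.1 × A^0.21  ⇒  A^0.21 = 104/32.1 = 3.24
ln A = ln(3.24) / 0.21 = 1.1755 / 0.21 = 5.5978
A = e^5.5978 ≈ 269.8 km²

270 km²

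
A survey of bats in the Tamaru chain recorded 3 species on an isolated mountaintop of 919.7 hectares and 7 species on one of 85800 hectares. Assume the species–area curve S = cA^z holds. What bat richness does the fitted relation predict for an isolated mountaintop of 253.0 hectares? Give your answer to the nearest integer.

2

z = ln(7/3) / ln(85800/919.7) = 0.8473 / 4.5357 = 0.1868
c = 3 / 919.7^0.1868 = 3 / 3.578 = 0.8385
S₃ = 0.8385 × 253^0.1868 = 0.8385 × 2.811 ≈ 2.357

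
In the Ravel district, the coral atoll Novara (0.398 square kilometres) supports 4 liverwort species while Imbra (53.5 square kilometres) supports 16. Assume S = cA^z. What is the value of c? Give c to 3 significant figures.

z = ln(S₂/S₁) / ln(A₂/A₁) = ln(16/4) / ln(53.5/0.398) = 1.3863 / 4.9010 = 0.2829
c = S₁ / A₁^z = 4 / 0.398^0.2829 = 4 / 0.7706 = 5.191

5.19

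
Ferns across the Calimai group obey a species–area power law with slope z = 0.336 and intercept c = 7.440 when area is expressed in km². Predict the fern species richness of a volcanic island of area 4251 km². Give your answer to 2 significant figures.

S = 7.44 × 4251^0.336
ln S = ln 7.44 + 0.336 × ln 4251 = 2.0069 + 0.336 × 8.3549 = 4.8141
S = e^4.8141 ≈ 123.2

120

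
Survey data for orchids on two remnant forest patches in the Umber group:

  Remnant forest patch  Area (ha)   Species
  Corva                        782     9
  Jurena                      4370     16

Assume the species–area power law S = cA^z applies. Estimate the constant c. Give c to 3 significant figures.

0.970

z = ln(S₂/S₁) / ln(A₂/A₁) = ln(16/9) / ln(4370/782) = 0.5754 / 1.7207 = 0.3344
c = S₁ / A₁^z = 9 / 782^0.3344 = 9 / 9.278 = 0.9701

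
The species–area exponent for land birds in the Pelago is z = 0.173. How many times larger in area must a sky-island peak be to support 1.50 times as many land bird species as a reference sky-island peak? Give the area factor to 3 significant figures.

10.4

(A₂/A₁)^0.173 = 1.5, so A₂/A₁ = 1.5^(1/0.173) = 1.5^5.78
ln(A₂/A₁) = ln 1.5 / 0.173 = 0.4055 / 0.173 = 2.3437
A₂/A₁ = e^2.3437 ≈ 10.42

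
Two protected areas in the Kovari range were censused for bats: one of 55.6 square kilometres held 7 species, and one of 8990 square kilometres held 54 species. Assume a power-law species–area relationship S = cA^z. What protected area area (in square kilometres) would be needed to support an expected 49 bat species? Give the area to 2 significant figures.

z = ln(54/7) / ln(8990/55.6) = 2.0431 / 5.0857 = 0.4017
c = 7 / 55.6^0.4017 = 7 / 5.024 = 1.393
A = (49/1.393)^(1/0.4017) ⇒ ln A = ln(35.17)/0.4017 = 8.8620
A = e^8.8620 ≈ 7059 square kilometres

7100 square kilometres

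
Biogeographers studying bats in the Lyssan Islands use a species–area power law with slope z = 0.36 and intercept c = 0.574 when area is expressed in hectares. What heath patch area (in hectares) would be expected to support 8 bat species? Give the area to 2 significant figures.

1500 hectares

8 = 0.574 × A^0.36  ⇒  A^0.36 = 8/0.574 = 13.94
ln A = ln(13.94) / 0.36 = 2.6346 / 0.36 = 7.3182
A = e^7.3182 ≈ 1508 hectares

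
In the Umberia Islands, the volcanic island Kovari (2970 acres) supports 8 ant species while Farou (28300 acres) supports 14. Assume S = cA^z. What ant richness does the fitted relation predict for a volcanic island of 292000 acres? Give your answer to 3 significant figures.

25.0

z = ln(14/8) / ln(28300/2970) = 0.5596 / 2.2543 = 0.2482
c = 8 / 2970^0.2482 = 8 / 7.279 = 1.099
S₃ = 1.099 × 292000^0.2482 = 1.099 × 22.74 ≈ 24.99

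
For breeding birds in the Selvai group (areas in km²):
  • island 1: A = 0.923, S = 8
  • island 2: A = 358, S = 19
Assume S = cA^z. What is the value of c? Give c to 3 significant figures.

z = ln(S₂/S₁) / ln(A₂/A₁) = ln(19/8) / ln(358/0.923) = 0.8650 / 5.9607 = 0.1451
c = S₁ / A₁^z = 8 / 0.923^0.1451 = 8 / 0.9884 = 8.094

8.09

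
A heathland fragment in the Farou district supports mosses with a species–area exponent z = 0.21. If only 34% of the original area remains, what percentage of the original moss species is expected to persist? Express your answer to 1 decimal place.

79.7%

S_new/S_old = (A_new/A_old)^z = 0.34^0.21
= exp(0.21 × ln 0.34) = exp(0.21 × -1.0788) = exp(-0.2266) ≈ 0.7973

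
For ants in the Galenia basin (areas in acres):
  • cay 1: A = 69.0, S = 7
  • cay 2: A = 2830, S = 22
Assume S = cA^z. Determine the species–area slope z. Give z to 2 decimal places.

0.31

Taking logs: ln S = ln c + z ln A, so z = (ln S₂ − ln S₁)/(ln A₂ − ln A₁).
z = ln(22/7) / ln(2830/69) = ln(3.143) / ln(41.01) = 1.1451 / 3.7139 = 0.3083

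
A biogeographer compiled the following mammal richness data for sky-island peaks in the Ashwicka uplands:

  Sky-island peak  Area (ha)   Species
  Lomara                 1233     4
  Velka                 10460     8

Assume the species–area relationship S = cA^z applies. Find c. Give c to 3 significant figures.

z = ln(S₂/S₁) / ln(A₂/A₁) = ln(8/4) / ln(10460/1233) = 0.6931 / 2.1381 = 0.3242
c = S₁ / A₁^z = 4 / 1233^0.3242 = 4 / 10.05 = 0.3981

0.398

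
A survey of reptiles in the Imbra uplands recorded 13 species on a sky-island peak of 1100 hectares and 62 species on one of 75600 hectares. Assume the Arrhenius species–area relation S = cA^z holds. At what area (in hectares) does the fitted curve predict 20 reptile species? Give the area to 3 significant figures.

z = ln(62/13) / ln(75600/1100) = 1.5622 / 4.2301 = 0.3693
c = 13 / 1100^0.3693 = 13 / 13.28 = 0.979
A = (20/0.979)^(1/0.3693) ⇒ ln A = ln(20.43)/0.3693 = 8.1696
A = e^8.1696 ≈ 3532 hectares

3530 hectares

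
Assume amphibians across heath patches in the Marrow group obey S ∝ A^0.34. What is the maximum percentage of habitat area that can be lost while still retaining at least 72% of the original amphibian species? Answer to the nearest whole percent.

62%

Need (A_new/A_old)^0.34 = 0.72, so A_new/A_old = 0.72^(1/0.34) = 0.72^2.941
ln(A_new/A_old) = ln 0.72 / 0.34 = -0.3285 / 0.34 = -0.9662
A_new/A_old = e^-0.9662 ≈ 0.3805
Fraction that can be lost = 1 − 0.3805 = 0.6195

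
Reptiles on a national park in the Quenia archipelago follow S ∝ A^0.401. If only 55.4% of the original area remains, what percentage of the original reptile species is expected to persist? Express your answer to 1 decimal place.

S_new/S_old = (A_new/A_old)^z = 0.554^0.401
= exp(0.401 × ln 0.554) = exp(0.401 × -0.5906) = exp(-0.2368) ≈ 0.7891

78.9%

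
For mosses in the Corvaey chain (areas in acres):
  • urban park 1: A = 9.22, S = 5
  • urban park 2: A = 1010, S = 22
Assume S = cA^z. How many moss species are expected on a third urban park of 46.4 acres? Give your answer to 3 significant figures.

8.32

z = ln(22/5) / ln(1010/9.22) = 1.4816 / 4.6963 = 0.3155
c = 5 / 9.22^0.3155 = 5 / 2.015 = 2.481
S₃ = 2.481 × 46.4^0.3155 = 2.481 × 3.355 ≈ 8.325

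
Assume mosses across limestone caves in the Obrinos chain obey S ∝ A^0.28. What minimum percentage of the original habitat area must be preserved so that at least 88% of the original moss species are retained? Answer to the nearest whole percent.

Need (A_new/A_old)^0.28 = 0.88, so A_new/A_old = 0.88^(1/0.28) = 0.88^3.571
ln(A_new/A_old) = ln 0.88 / 0.28 = -0.1278 / 0.28 = -0.4565
A_new/A_old = e^-0.4565 ≈ 0.6335

63%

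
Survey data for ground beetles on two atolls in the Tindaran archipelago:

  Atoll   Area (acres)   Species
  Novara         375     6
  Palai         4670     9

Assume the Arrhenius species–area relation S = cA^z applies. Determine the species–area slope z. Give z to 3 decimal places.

0.161

Taking logs: ln S = ln c + z ln A, so z = (ln S₂ − ln S₁)/(ln A₂ − ln A₁).
z = ln(9/6) / ln(4670/375) = ln(1.5) / ln(12.45) = 0.4055 / 2.5220 = 0.1608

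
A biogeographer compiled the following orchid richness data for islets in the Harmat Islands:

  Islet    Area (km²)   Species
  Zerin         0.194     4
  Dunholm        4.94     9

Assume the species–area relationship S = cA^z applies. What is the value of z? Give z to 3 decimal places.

0.250

Taking logs: ln S = ln c + z ln A, so z = (ln S₂ − ln S₁)/(ln A₂ − ln A₁).
z = ln(9/4) / ln(4.94/0.194) = ln(2.25) / ln(25.46) = 0.8109 / 3.2373 = 0.2505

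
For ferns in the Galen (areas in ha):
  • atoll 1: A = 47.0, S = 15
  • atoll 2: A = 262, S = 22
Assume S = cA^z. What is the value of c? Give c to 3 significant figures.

z = ln(S₂/S₁) / ln(A₂/A₁) = ln(22/15) / ln(262/47) = 0.3830 / 1.7182 = 0.2229
c = S₁ / A₁^z = 15 / 47^0.2229 = 15 / 2.359 = 6.359

6.36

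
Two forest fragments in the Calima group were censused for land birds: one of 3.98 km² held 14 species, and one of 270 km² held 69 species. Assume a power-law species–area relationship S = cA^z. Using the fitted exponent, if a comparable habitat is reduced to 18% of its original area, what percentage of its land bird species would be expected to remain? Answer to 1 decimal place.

52.3%

z = ln(69/14) / ln(270/3.98) = 1.5950 / 4.2171 = 0.3782
S_new/S_old = (A_new/A_old)^z = 0.18^0.3782 = exp(0.3782 × -1.7148) = 0.5228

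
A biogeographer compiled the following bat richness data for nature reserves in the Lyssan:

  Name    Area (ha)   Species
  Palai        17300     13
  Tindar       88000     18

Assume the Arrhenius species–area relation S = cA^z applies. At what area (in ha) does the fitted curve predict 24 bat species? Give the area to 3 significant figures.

371000 ha

z = ln(18/13) / ln(88000/17300) = 0.3254 / 1.6266 = 0.2001
c = 13 / 17300^0.2001 = 13 / 7.045 = 1.845
A = (24/1.845)^(1/0.2001) ⇒ ln A = ln(13.01)/0.2001 = 12.8231
A = e^12.8231 ≈ 370673 ha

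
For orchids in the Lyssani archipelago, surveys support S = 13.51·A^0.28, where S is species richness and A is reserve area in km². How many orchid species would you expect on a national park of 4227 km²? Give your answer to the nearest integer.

S = 13.51 × 4227^0.28
ln S = ln 13.51 + 0.28 × ln 4227 = 2.6034 + 0.28 × 8.3492 = 4.9412
S = e^4.9412 ≈ 139.9

140 species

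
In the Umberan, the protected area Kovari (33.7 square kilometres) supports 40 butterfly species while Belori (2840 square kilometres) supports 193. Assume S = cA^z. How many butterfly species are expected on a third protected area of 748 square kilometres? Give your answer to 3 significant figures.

z = ln(193/40) / ln(2840/33.7) = 1.5738 / 4.4341 = 0.3549
c = 40 / 33.7^0.3549 = 40 / 3.485 = 11.48
S₃ = 11.48 × 748^0.3549 = 11.48 × 10.47 ≈ 120.2

120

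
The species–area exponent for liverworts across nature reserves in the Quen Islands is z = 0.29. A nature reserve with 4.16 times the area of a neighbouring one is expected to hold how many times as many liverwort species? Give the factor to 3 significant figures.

1.51

S₂/S₁ = (A₂/A₁)^z = 4.16^0.29
ln(S₂/S₁) = 0.29 × ln 4.16 = 0.29 × 1.4255 = 0.4134
S₂/S₁ = e^0.4134 ≈ 1.512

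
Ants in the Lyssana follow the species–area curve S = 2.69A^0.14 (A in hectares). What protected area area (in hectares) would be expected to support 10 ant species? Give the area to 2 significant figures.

10 = 2.69 × A^0.14  ⇒  A^0.14 = 10/2.69 = 3.717
ln A = ln(3.717) / 0.14 = 1.3130 / 0.14 = 9.3789
A = e^9.3789 ≈ 11836 hectares

12000 hectares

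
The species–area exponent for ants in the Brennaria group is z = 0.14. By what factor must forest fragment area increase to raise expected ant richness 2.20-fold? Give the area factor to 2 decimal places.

(A₂/A₁)^0.14 = 2.2, so A₂/A₁ = 2.2^(1/0.14) = 2.2^7.143
ln(A₂/A₁) = ln 2.2 / 0.14 = 0.7885 / 0.14 = 5.6318
A₂/A₁ = e^5.6318 ≈ 279.2

279.17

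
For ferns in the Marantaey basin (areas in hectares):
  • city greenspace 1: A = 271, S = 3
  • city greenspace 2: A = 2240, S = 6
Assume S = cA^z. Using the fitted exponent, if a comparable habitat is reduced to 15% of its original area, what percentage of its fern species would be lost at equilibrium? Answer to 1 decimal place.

46.3%

z = ln(6/3) / ln(2240/271) = 0.6931 / 2.1121 = 0.3282
S_new/S_old = (A_new/A_old)^z = 0.15^0.3282 = exp(0.3282 × -1.8971) = 0.5366
Fraction lost = 1 − 0.5366 = 0.4634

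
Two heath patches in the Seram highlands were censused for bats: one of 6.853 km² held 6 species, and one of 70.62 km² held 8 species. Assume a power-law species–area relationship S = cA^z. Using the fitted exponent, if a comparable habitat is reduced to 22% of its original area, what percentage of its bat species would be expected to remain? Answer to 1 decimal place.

z = ln(8/6) / ln(70.62/6.853) = 0.2877 / 2.3326 = 0.1233
S_new/S_old = (A_new/A_old)^z = 0.22^0.1233 = exp(0.1233 × -1.5141) = 0.8297

83.0%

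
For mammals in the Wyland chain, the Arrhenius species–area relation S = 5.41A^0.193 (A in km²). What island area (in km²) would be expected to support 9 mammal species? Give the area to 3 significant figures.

9 = 5.41 × A^0.193  ⇒  A^0.193 = 9/5.41 = 1.664
ln A = ln(1.664) / 0.193 = 0.5090 / 0.193 = 2.6372
A = e^2.6372 ≈ 13.97 km²

14.0 km²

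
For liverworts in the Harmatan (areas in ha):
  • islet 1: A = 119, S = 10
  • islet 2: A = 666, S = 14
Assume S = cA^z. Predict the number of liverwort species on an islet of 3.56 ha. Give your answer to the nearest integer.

5

z = ln(14/10) / ln(666/119) = 0.3365 / 1.7222 = 0.1954
c = 10 / 119^0.1954 = 10 / 2.544 = 3.931
S₃ = 3.931 × 3.56^0.1954 = 3.931 × 1.282 ≈ 5.038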